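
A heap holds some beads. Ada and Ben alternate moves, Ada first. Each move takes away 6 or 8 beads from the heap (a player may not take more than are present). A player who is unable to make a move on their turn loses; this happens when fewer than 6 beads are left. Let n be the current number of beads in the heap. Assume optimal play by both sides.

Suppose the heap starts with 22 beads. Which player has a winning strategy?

Label each position W (a win for the player to move) or L (a loss). A position with no legal move is L; any other position is W exactly when some move reaches an L, and L when every move reaches a W.
n=0: no move → L
n=1: no move → L
n=2: no move → L
n=3: no move → L
n=4: no move → L
n=5: no move → L
n=6: reaches L-position 0 → W
n=7: reaches L-position 1 → W
n=8: reaches L-position 2 → W
n=9: reaches L-position 3 → W
n=10: reaches L-position 4 → W
n=11: reaches L-position 5 → W
n=12: reaches L-position 4 → W
n=13: reaches L-position 5 → W
n=14: only reaches 8(W), 6(W), all W → L
n=15: only reaches 9(W), 7(W), all W → L
n=16: only reaches 10(W), 8(W), all W → L
n=17: only reaches 11(W), 9(W), all W → L
n=18: only reaches 12(W), 10(W), all W → L
n=19: only reaches 13(W), 11(W), all W → L
n=20: reaches L-position 14 → W
n=21: reaches L-position 15 → W
n=22: reaches L-position 16 → W
The starting position 22 is W: Ada should remove 6, leaving 16, handing over an L position.

Ada wins.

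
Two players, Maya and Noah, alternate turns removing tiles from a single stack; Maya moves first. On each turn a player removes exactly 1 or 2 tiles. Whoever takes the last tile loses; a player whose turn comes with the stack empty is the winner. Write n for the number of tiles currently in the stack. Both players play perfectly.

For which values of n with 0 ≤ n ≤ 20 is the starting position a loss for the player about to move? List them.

Build the W/L table. Terminal = W. A non-terminal position is W if it has a move to some L; otherwise it is L.
n=0: no move; the opponent has just taken the last tile and therefore loses → W
n=1: only reaches 0(W), which is W → L
n=2: reaches L-position 1 → W
n=3: reaches L-position 1 → W
n=4: only reaches 3(W), 2(W), all W → L
n=5: reaches L-position 4 → W
n=6: reaches L-position 4 → W
n=7: only reaches 6(W), 5(W), all W → L
n=8: reaches L-position 7 → W
n=9: reaches L-position 7 → W
n=10: only reaches 9(W), 8(W), all W → L
n=11: reaches L-position 10 → W
n=12: reaches L-position 10 → W
n=13: only reaches 12(W), 11(W), all W → L
n=14: reaches L-position 13 → W
n=15: reaches L-position 13 → W
n=16: only reaches 15(W), 14(W), all W → L
n=17: reaches L-position 16 → W
n=18: reaches L-position 16 → W
n=19: only reaches 18(W), 17(W), all W → L
n=20: reaches L-position 19 → W
The losing starting values of n are exactly the entries labelled L in this table (7 of them).

1, 4, 7, 10, 13, 16, 19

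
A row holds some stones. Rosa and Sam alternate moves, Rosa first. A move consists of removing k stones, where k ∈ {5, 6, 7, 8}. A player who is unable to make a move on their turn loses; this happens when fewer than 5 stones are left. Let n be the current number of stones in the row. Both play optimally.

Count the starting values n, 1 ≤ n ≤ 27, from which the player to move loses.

11

Work bottom-up. With no move the player to move loses. Otherwise the position is W if at least one move leads to an L position for the opponent, and L if every move leads to a W.
n=0: no move → L
n=1: no move → L
n=2: no move → L
n=3: no move → L
n=4: no move → L
n=5: →0(L), so W
n=6: →1(L), so W
n=7: →2(L), so W
n=8: →3(L), so W
n=9: →4(L), so W
n=10: →4(L), so W
n=11: →4(L), so W
n=12: →4(L), so W
n=13: →8(W), 7(W), 6(W), 5(W) — all W, so L
n=14: →9(W), 8(W), 7(W), 6(W) — all W, so L
n=15: →10(W), 9(W), 8(W), 7(W) — all W, so L
n=16: →11(W), 10(W), 9(W), 8(W) — all W, so L
n=17: →12(W), 11(W), 10(W), 9(W) — all W, so L
n=18: →13(L), so W
n=19: →14(L), so W
n=20: →15(L), so W
n=21: →16(L), so W
n=22: →17(L), so W
n=23: →17(L), so W
n=24: →17(L), so W
n=25: →17(L), so W
n=26: →21(W), 20(W), 19(W), 18(W) — all W, so L
n=27: →22(W), 21(W), 20(W), 19(W) — all W, so L
L entries with 1 ≤ n ≤ 27 (n=0 is outside the asked range and is not counted): n = 1, 2, 3, 4, 13, 14, 15, 16, 17, 26, 27; that makes 11.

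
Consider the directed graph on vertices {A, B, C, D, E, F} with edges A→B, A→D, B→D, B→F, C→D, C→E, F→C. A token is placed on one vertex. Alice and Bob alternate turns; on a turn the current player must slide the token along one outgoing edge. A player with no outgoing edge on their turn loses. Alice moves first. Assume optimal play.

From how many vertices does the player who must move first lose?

Positions with no move are L. A position that does have a move is losing for the player to move precisely when every available move leads to a winning position for the opponent. Fill in the labels:
Every edge goes from a vertex to one that appears earlier in the order D, E, C, F, B, A, so processing vertices in that order labels each vertex after all of its successors.
D: no outgoing edge → L
E: no outgoing edge → L
C: can move to E, which is L ⇒ W
F: the only move is to C(W), a W ⇒ L
B: can move to F, which is L ⇒ W
A: can move to D, which is L ⇒ W
The L vertices are D, E, F; that is 3 in all.

3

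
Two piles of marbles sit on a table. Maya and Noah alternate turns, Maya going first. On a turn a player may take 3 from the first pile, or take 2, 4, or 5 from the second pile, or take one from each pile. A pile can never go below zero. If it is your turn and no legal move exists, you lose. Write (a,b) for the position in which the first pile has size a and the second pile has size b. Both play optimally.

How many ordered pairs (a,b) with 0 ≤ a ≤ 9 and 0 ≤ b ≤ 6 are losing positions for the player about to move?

Build the W/L table. Terminal = L. A non-terminal position is W if it has a move to some L; otherwise it is L.
Every move lowers a or b (never raises either), so fill the grid row by row in increasing a, and left to right within a row: each cell's successors are then already labelled.
      b=0  b=1  b=2  b=3  b=4  b=5  b=6
a=0:    L    L    W    W    W    W    W
a=1:    L    W    W    L    W    W    L
a=2:    L    W    W    L    W    W    L
a=3:    W    W    L    L    W    W    W
a=4:    W    L    L    W    W    W    W
a=5:    W    L    W    W    L    W    W
a=6:    L    L    W    W    W    W    W
a=7:    L    W    W    L    W    W    L
a=8:    L    W    W    L    W    W    L
a=9:    W    W    L    L    W    W    W
Cells with no legal move (terminal, hence L): (0,0), (0,1), (1,0), (2,0).
The remaining L cells, each justified by listing all of its moves:
(1,3): →(1,1)(W), (0,2)(W) — all W, so L
(1,6): →(1,4)(W), (1,2)(W), (1,1)(W), (0,5)(W) — all W, so L
(2,3): →(2,1)(W), (1,2)(W) — all W, so L
(2,6): →(2,4)(W), (2,2)(W), (2,1)(W), (1,5)(W) — all W, so L
(3,2): →(0,2)(W), (3,0)(W), (2,1)(W) — all W, so L
(3,3): →(0,3)(W), (3,1)(W), (2,2)(W) — all W, so L
(4,1): →(1,1)(W), (3,0)(W) — all W, so L
(4,2): →(1,2)(W), (4,0)(W), (3,1)(W) — all W, so L
(5,1): →(2,1)(W), (4,0)(W) — all W, so L
(5,4): →(2,4)(W), (5,2)(W), (5,0)(W), (4,3)(W) — all W, so L
(6,0): →(3,0)(W) only, which is W, so L
(6,1): →(3,1)(W), (5,0)(W) — all W, so L
(7,0): →(4,0)(W) only, which is W, so L
(7,3): →(4,3)(W), (7,1)(W), (6,2)(W) — all W, so L
(7,6): →(4,6)(W), (7,4)(W), (7,2)(W), (7,1)(W), (6,5)(W) — all W, so L
(8,0): →(5,0)(W) only, which is W, so L
(8,3): →(5,3)(W), (8,1)(W), (7,2)(W) — all W, so L
(8,6): →(5,6)(W), (8,4)(W), (8,2)(W), (8,1)(W), (7,5)(W) — all W, so L
(9,2): →(6,2)(W), (9,0)(W), (8,1)(W) — all W, so L
(9,3): →(6,3)(W), (9,1)(W), (8,2)(W) — all W, so L
Every other cell has at least one move into one of the L cells above, so it is W.
L cells per row: a=0: 2, a=1: 3, a=2: 3, a=3: 2, a=4: 2, a=5: 2, a=6: 2, a=7: 3, a=8: 3, a=9: 2; total 24.

24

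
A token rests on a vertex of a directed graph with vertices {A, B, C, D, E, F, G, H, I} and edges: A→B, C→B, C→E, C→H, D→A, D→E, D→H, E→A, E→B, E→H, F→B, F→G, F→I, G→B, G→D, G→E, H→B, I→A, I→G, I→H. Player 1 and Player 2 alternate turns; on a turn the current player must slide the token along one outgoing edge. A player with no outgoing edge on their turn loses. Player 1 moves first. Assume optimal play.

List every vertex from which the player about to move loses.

Work bottom-up. With no move the player to move loses. Otherwise the position is W if at least one move leads to an L position for the opponent, and L if every move leads to a W.
Every edge goes from a vertex to one that appears earlier in the order B, H, A, E, D, G, I, F, C, so processing vertices in that order labels each vertex after all of its successors.
B: no outgoing edge → L
H: can move to B, which is L ⇒ W
A: can move to B, which is L ⇒ W
E: can move to B, which is L ⇒ W
D: moves to E(W), A(W), H(W); every one is W ⇒ L
G: can move to D, which is L ⇒ W
I: moves to G(W), A(W), H(W); every one is W ⇒ L
F: can move to I, which is L ⇒ W
C: can move to B, which is L ⇒ W
Reading off the rows marked L gives the requested list; there are 3 such vertices.

B, D, I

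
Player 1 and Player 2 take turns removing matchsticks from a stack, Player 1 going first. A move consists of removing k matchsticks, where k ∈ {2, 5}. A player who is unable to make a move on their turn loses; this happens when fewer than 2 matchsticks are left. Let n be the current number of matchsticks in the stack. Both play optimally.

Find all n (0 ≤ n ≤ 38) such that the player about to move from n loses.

0, 1, 4, 7, 8, 11, 14, 15, 18, 21, 22, 25, 28, 29, 32, 35, 36

Compute win/loss labels from the base case upward. A position with no move is L. Any other position is W if it can reach an L in one move, else L.
n=0: no move → L
n=1: no move → L
n=2: W (go to 0, an L position)
n=3: W (go to 1, an L position)
n=4: L (sole option 2(W) is W)
n=5: W (go to 0, an L position)
n=6: W (go to 4, an L position)
n=7: L (options 5(W), 2(W) are all W)
n=8: L (options 6(W), 3(W) are all W)
n=9: W (go to 7, an L position)
n=10: W (go to 8, an L position)
n=11: L (options 9(W), 6(W) are all W)
n=12: W (go to 7, an L position)
n=13: W (go to 11, an L position)
n=14: L (options 12(W), 9(W) are all W)
n=15: L (options 13(W), 10(W) are all W)
n=16: W (go to 14, an L position)
n=17: W (go to 15, an L position)
n=18: L (options 16(W), 13(W) are all W)
n=19: W (go to 14, an L position)
n=20: W (go to 18, an L position)
n=21: L (options 19(W), 16(W) are all W)
n=22: L (options 20(W), 17(W) are all W)
n=23: W (go to 21, an L position)
n=24: W (go to 22, an L position)
n=25: L (options 23(W), 20(W) are all W)
n=26: W (go to 21, an L position)
n=27: W (go to 25, an L position)
n=28: L (options 26(W), 23(W) are all W)
n=29: L (options 27(W), 24(W) are all W)
n=30: W (go to 28, an L position)
n=31: W (go to 29, an L position)
n=32: L (options 30(W), 27(W) are all W)
n=33: W (go to 28, an L position)
n=34: W (go to 32, an L position)
n=35: L (options 33(W), 30(W) are all W)
n=36: L (options 34(W), 31(W) are all W)
n=37: W (go to 35, an L position)
n=38: W (go to 36, an L position)
Reading off the rows marked L gives the requested list; there are 17 such values of n.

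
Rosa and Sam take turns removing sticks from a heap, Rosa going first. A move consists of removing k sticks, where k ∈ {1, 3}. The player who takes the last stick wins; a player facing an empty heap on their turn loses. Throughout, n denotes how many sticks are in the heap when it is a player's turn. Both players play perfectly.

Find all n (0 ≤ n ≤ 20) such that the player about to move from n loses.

Classify positions by backward induction: terminal positions (no move available) are L. From any other position, the mover wins iff some move reaches an L.
n=0: no move → L
n=1: reaches L-position 0 → W
n=2: only reaches 1(W), which is W → L
n=3: reaches L-position 2 → W
n=4: only reaches 3(W), 1(W), all W → L
n=5: reaches L-position 4 → W
n=6: only reaches 5(W), 3(W), all W → L
n=7: reaches L-position 6 → W
n=8: only reaches 7(W), 5(W), all W → L
n=9: reaches L-position 8 → W
n=10: only reaches 9(W), 7(W), all W → L
n=11: reaches L-position 10 → W
n=12: only reaches 11(W), 9(W), all W → L
n=13: reaches L-position 12 → W
n=14: only reaches 13(W), 11(W), all W → L
n=15: reaches L-position 14 → W
n=16: only reaches 15(W), 13(W), all W → L
n=17: reaches L-position 16 → W
n=18: only reaches 17(W), 15(W), all W → L
n=19: reaches L-position 18 → W
n=20: only reaches 19(W), 17(W), all W → L
The losing starting values of n are exactly the entries labelled L in this table (11 of them).

0, 2, 4, 6, 8, 10, 12, 14, 16, 18, 20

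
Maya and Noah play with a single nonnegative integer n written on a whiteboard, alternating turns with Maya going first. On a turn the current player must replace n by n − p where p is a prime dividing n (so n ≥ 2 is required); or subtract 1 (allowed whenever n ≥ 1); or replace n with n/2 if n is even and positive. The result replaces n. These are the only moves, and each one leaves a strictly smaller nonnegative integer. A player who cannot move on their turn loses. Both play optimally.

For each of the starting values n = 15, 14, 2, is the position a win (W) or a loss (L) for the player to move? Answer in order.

15: W, 14: L, 2: W

Positions with no move are L. A position that does have a move is losing for the player to move precisely when every available move leads to a winning position for the opponent. Fill in the labels:
n=0: no move → L
n=1: can move to 0, which is L ⇒ W
n=2: can move to 0, which is L ⇒ W
n=3: can move to 0, which is L ⇒ W
n=4: moves to 2(W), 3(W); every one is W ⇒ L
n=5: can move to 0, which is L ⇒ W
n=6: can move to 4, which is L ⇒ W
n=7: can move to 0, which is L ⇒ W
n=8: can move to 4, which is L ⇒ W
n=9: moves to 6(W), 8(W); every one is W ⇒ L
n=10: can move to 9, which is L ⇒ W
n=11: can move to 0, which is L ⇒ W
n=12: can move to 9, which is L ⇒ W
n=13: can move to 0, which is L ⇒ W
n=14: moves to 7(W), 12(W), 13(W); every one is W ⇒ L
n=15: can move to 14, which is L ⇒ W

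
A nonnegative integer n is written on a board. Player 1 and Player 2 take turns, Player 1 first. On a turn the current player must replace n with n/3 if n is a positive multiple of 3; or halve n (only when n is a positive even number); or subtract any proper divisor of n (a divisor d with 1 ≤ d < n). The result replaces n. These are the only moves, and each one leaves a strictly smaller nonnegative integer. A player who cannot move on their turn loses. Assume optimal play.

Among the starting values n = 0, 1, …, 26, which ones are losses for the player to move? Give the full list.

0, 1, 4, 7, 9, 11, 13, 15, 17, 19, 23, 25

Build the W/L table. Terminal = L. A non-terminal position is W if it has a move to some L; otherwise it is L.
n=0: no move → L
n=1: no move → L
n=2: →1(L), so W
n=3: →1(L), so W
n=4: →2(W), 3(W) — all W, so L
n=5: →4(L), so W
n=6: →4(L), so W
n=7: →6(W) only, which is W, so L
n=8: →4(L), so W
n=9: →3(W), 6(W), 8(W) — all W, so L
n=10: →9(L), so W
n=11: →10(W) only, which is W, so L
n=12: →4(L), so W
n=13: →12(W) only, which is W, so L
n=14: →7(L), so W
n=15: →5(W), 10(W), 12(W), 14(W) — all W, so L
n=16: →15(L), so W
n=17: →16(W) only, which is W, so L
n=18: →9(L), so W
n=19: →18(W) only, which is W, so L
n=20: →15(L), so W
n=21: →7(L), so W
n=22: →11(L), so W
n=23: →22(W) only, which is W, so L
n=24: →23(L), so W
n=25: →20(W), 24(W) — all W, so L
n=26: →13(L), so W
Reading off the rows marked L gives the requested list; there are 12 such values of n.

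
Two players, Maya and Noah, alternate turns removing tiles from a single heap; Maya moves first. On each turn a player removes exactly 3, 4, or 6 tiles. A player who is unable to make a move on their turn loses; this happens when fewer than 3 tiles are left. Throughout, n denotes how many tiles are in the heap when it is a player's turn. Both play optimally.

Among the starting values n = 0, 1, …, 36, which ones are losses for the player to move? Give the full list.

0, 1, 2, 9, 10, 11, 18, 19, 20, 27, 28, 29, 36

Label each position W (a win for the player to move) or L (a loss). A position with no legal move is L; any other position is W exactly when some move reaches an L, and L when every move reaches a W.
n=0: no move → L
n=1: no move → L
n=2: no move → L
n=3: reaches L-position 0 → W
n=4: reaches L-position 1 → W
n=5: reaches L-position 2 → W
n=6: reaches L-position 2 → W
n=7: reaches L-position 1 → W
n=8: reaches L-position 2 → W
n=9: only reaches 6(W), 5(W), 3(W), all W → L
n=10: only reaches 7(W), 6(W), 4(W), all W → L
n=11: only reaches 8(W), 7(W), 5(W), all W → L
n=12: reaches L-position 9 → W
n=13: reaches L-position 10 → W
n=14: reaches L-position 11 → W
n=15: reaches L-position 11 → W
n=16: reaches L-position 10 → W
n=17: reaches L-position 11 → W
n=18: only reaches 15(W), 14(W), 12(W), all W → L
n=19: only reaches 16(W), 15(W), 13(W), all W → L
n=20: only reaches 17(W), 16(W), 14(W), all W → L
n=21: reaches L-position 18 → W
n=22: reaches L-position 19 → W
n=23: reaches L-position 20 → W
n=24: reaches L-position 20 → W
n=25: reaches L-position 19 → W
n=26: reaches L-position 20 → W
n=27: only reaches 24(W), 23(W), 21(W), all W → L
n=28: only reaches 25(W), 24(W), 22(W), all W → L
n=29: only reaches 26(W), 25(W), 23(W), all W → L
n=30: reaches L-position 27 → W
n=31: reaches L-position 28 → W
n=32: reaches L-position 29 → W
n=33: reaches L-position 29 → W
n=34: reaches L-position 28 → W
n=35: reaches L-position 29 → W
n=36: only reaches 33(W), 32(W), 30(W), all W → L
Reading off the rows marked L gives the requested list; there are 13 such values of n.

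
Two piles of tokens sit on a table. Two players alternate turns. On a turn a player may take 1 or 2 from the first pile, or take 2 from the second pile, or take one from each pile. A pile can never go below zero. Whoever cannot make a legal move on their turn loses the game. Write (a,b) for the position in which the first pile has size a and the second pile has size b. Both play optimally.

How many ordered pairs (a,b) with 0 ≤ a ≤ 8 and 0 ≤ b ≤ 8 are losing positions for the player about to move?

Classify positions by backward induction: terminal positions (no move available) are L. From any other position, the mover wins iff some move reaches an L.
Every move lowers a or b (never raises either), so fill the grid row by row in increasing a, and left to right within a row: each cell's successors are then already labelled.
      b=0  b=1  b=2  b=3  b=4  b=5  b=6  b=7  b=8
a=0:    L    L    W    W    L    L    W    W    L
a=1:    W    W    W    L    W    W    W    L    W
a=2:    W    W    L    W    W    W    L    W    W
a=3:    L    L    W    W    L    L    W    W    L
a=4:    W    W    W    L    W    W    W    L    W
a=5:    W    W    L    W    W    W    L    W    W
a=6:    L    L    W    W    L    L    W    W    L
a=7:    W    W    W    L    W    W    W    L    W
a=8:    W    W    L    W    W    W    L    W    W
Cells with no legal move (terminal, hence L): (0,0), (0,1).
The remaining L cells, each justified by listing all of its moves:
(0,4): L (sole option (0,2)(W) is W)
(0,5): L (sole option (0,3)(W) is W)
(0,8): L (sole option (0,6)(W) is W)
(1,3): L (options (0,3)(W), (1,1)(W), (0,2)(W) are all W)
(1,7): L (options (0,7)(W), (1,5)(W), (0,6)(W) are all W)
(2,2): L (options (1,2)(W), (0,2)(W), (2,0)(W), (1,1)(W) are all W)
(2,6): L (options (1,6)(W), (0,6)(W), (2,4)(W), (1,5)(W) are all W)
(3,0): L (options (2,0)(W), (1,0)(W) are all W)
(3,1): L (options (2,1)(W), (1,1)(W), (2,0)(W) are all W)
(3,4): L (options (2,4)(W), (1,4)(W), (3,2)(W), (2,3)(W) are all W)
(3,5): L (options (2,5)(W), (1,5)(W), (3,3)(W), (2,4)(W) are all W)
(3,8): L (options (2,8)(W), (1,8)(W), (3,6)(W), (2,7)(W) are all W)
(4,3): L (options (3,3)(W), (2,3)(W), (4,1)(W), (3,2)(W) are all W)
(4,7): L (options (3,7)(W), (2,7)(W), (4,5)(W), (3,6)(W) are all W)
(5,2): L (options (4,2)(W), (3,2)(W), (5,0)(W), (4,1)(W) are all W)
(5,6): L (options (4,6)(W), (3,6)(W), (5,4)(W), (4,5)(W) are all W)
(6,0): L (options (5,0)(W), (4,0)(W) are all W)
(6,1): L (options (5,1)(W), (4,1)(W), (5,0)(W) are all W)
(6,4): L (options (5,4)(W), (4,4)(W), (6,2)(W), (5,3)(W) are all W)
(6,5): L (options (5,5)(W), (4,5)(W), (6,3)(W), (5,4)(W) are all W)
(6,8): L (options (5,8)(W), (4,8)(W), (6,6)(W), (5,7)(W) are all W)
(7,3): L (options (6,3)(W), (5,3)(W), (7,1)(W), (6,2)(W) are all W)
(7,7): L (options (6,7)(W), (5,7)(W), (7,5)(W), (6,6)(W) are all W)
(8,2): L (options (7,2)(W), (6,2)(W), (8,0)(W), (7,1)(W) are all W)
(8,6): L (options (7,6)(W), (6,6)(W), (8,4)(W), (7,5)(W) are all W)
Every other cell has at least one move into one of the L cells above, so it is W.
L cells per row: a=0: 5, a=1: 2, a=2: 2, a=3: 5, a=4: 2, a=5: 2, a=6: 5, a=7: 2, a=8: 2; total 27.

27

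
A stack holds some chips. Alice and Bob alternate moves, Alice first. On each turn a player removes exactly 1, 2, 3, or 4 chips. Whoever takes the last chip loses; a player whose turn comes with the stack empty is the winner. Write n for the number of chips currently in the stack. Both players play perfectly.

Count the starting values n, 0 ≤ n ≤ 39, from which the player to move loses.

Label each position W (a win for the player to move) or L (a loss). A position with no legal move is W; any other position is W exactly when some move reaches an L, and L when every move reaches a W.
n=0: no move; the opponent has just taken the last chip and therefore loses → W
n=1: L (sole option 0(W) is W)
n=2: W (go to 1, an L position)
n=3: W (go to 1, an L position)
n=4: W (go to 1, an L position)
n=5: W (go to 1, an L position)
n=6: L (options 5(W), 4(W), 3(W), 2(W) are all W)
n=7: W (go to 6, an L position)
n=8: W (go to 6, an L position)
n=9: W (go to 6, an L position)
n=10: W (go to 6, an L position)
n=11: L (options 10(W), 9(W), 8(W), 7(W) are all W)
n=12: W (go to 11, an L position)
n=13: W (go to 11, an L position)
n=14: W (go to 11, an L position)
n=15: W (go to 11, an L position)
n=16: L (options 15(W), 14(W), 13(W), 12(W) are all W)
n=17: W (go to 16, an L position)
n=18: W (go to 16, an L position)
n=19: W (go to 16, an L position)
n=20: W (go to 16, an L position)
n=21: L (options 20(W), 19(W), 18(W), 17(W) are all W)
n=22: W (go to 21, an L position)
n=23: W (go to 21, an L position)
n=24: W (go to 21, an L position)
n=25: W (go to 21, an L position)
n=26: L (options 25(W), 24(W), 23(W), 22(W) are all W)
n=27: W (go to 26, an L position)
n=28: W (go to 26, an L position)
n=29: W (go to 26, an L position)
n=30: W (go to 26, an L position)
n=31: L (options 30(W), 29(W), 28(W), 27(W) are all W)
n=32: W (go to 31, an L position)
n=33: W (go to 31, an L position)
n=34: W (go to 31, an L position)
n=35: W (go to 31, an L position)
n=36: L (options 35(W), 34(W), 33(W), 32(W) are all W)
n=37: W (go to 36, an L position)
n=38: W (go to 36, an L position)
n=39: W (go to 36, an L position)
L entries with 0 ≤ n ≤ 39: n = 1, 6, 11, 16, 21, 26, 31, 36; that makes 8.

8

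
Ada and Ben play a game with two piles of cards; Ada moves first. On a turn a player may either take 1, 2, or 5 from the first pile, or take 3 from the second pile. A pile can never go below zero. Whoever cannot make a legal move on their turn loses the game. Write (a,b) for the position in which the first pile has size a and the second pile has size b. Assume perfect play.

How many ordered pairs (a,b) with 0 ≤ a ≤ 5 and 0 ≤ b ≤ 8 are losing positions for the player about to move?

Work bottom-up. With no move the player to move loses. Otherwise the position is W if at least one move leads to an L position for the opponent, and L if every move leads to a W.
Every move lowers a or b (never raises either), so fill the grid row by row in increasing a, and left to right within a row: each cell's successors are then already labelled.
      b=0  b=1  b=2  b=3  b=4  b=5  b=6  b=7  b=8
a=0:    L    L    L    W    W    W    L    L    L
a=1:    W    W    W    L    L    L    W    W    W
a=2:    W    W    W    W    W    W    W    W    W
a=3:    L    L    L    W    W    W    L    L    L
a=4:    W    W    W    L    L    L    W    W    W
a=5:    W    W    W    W    W    W    W    W    W
Cells with no legal move (terminal, hence L): (0,0), (0,1), (0,2).
The remaining L cells, each justified by listing all of its moves:
(0,6): only reaches (0,3)(W), which is W → L
(0,7): only reaches (0,4)(W), which is W → L
(0,8): only reaches (0,5)(W), which is W → L
(1,3): only reaches (0,3)(W), (1,0)(W), all W → L
(1,4): only reaches (0,4)(W), (1,1)(W), all W → L
(1,5): only reaches (0,5)(W), (1,2)(W), all W → L
(3,0): only reaches (2,0)(W), (1,0)(W), all W → L
(3,1): only reaches (2,1)(W), (1,1)(W), all W → L
(3,2): only reaches (2,2)(W), (1,2)(W), all W → L
(3,6): only reaches (2,6)(W), (1,6)(W), (3,3)(W), all W → L
(3,7): only reaches (2,7)(W), (1,7)(W), (3,4)(W), all W → L
(3,8): only reaches (2,8)(W), (1,8)(W), (3,5)(W), all W → L
(4,3): only reaches (3,3)(W), (2,3)(W), (4,0)(W), all W → L
(4,4): only reaches (3,4)(W), (2,4)(W), (4,1)(W), all W → L
(4,5): only reaches (3,5)(W), (2,5)(W), (4,2)(W), all W → L
Every other cell has at least one move into one of the L cells above, so it is W.
L cells per row: a=0: 6, a=1: 3, a=2: 0, a=3: 6, a=4: 3, a=5: 0; total 18.

18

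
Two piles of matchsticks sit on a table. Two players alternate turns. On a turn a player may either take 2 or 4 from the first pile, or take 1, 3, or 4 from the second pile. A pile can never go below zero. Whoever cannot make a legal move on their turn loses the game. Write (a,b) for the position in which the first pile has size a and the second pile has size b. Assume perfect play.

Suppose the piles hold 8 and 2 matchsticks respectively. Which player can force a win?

Use the standard recursion: the mover loses at a terminal position; elsewhere, the mover wins exactly when some move hands the opponent an L position.
No move ever increases a pile, so every position that can arise here has a ≤ 8 and b ≤ 2; it is enough to label the cells with 0 ≤ a ≤ 8 and 0 ≤ b ≤ 2.
Every move lowers a or b (never raises either), so fill the grid row by row in increasing a, and left to right within a row: each cell's successors are then already labelled.
      b=0  b=1  b=2
a=0:    L    W    L
a=1:    L    W    L
a=2:    W    L    W
a=3:    W    L    W
a=4:    W    W    W
a=5:    W    W    W
a=6:    L    W    L
a=7:    L    W    L
a=8:    W    L    W
Cells with no legal move (terminal, hence L): (0,0), (1,0).
The remaining L cells, each justified by listing all of its moves:
(0,2): L (sole option (0,1)(W) is W)
(1,2): L (sole option (1,1)(W) is W)
(2,1): L (options (0,1)(W), (2,0)(W) are all W)
(3,1): L (options (1,1)(W), (3,0)(W) are all W)
(6,0): L (options (4,0)(W), (2,0)(W) are all W)
(6,2): L (options (4,2)(W), (2,2)(W), (6,1)(W) are all W)
(7,0): L (options (5,0)(W), (3,0)(W) are all W)
(7,2): L (options (5,2)(W), (3,2)(W), (7,1)(W) are all W)
(8,1): L (options (6,1)(W), (4,1)(W), (8,0)(W) are all W)
Every other cell has at least one move into one of the L cells above, so it is W.
The starting position (8,2) is W: the player to move should move to (6,2), handing over an L position.

The first player wins.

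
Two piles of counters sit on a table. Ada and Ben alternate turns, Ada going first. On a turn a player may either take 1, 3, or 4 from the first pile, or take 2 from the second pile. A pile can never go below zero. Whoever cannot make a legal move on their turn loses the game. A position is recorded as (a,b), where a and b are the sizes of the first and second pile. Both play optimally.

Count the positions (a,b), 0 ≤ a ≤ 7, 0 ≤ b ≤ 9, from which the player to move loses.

26

Build the W/L table. Terminal = L. A non-terminal position is W if it has a move to some L; otherwise it is L.
Every move lowers a or b (never raises either), so fill the grid row by row in increasing a, and left to right within a row: each cell's successors are then already labelled.
      b=0  b=1  b=2  b=3  b=4  b=5  b=6  b=7  b=8  b=9
a=0:    L    L    W    W    L    L    W    W    L    L
a=1:    W    W    L    L    W    W    L    L    W    W
a=2:    L    L    W    W    L    L    W    W    L    L
a=3:    W    W    L    L    W    W    L    L    W    W
a=4:    W    W    W    W    W    W    W    W    W    W
a=5:    W    W    W    W    W    W    W    W    W    W
a=6:    W    W    W    W    W    W    W    W    W    W
a=7:    L    L    W    W    L    L    W    W    L    L
Cells with no legal move (terminal, hence L): (0,0), (0,1).
The remaining L cells, each justified by listing all of its moves:
(0,4): →(0,2)(W) only, which is W, so L
(0,5): →(0,3)(W) only, which is W, so L
(0,8): →(0,6)(W) only, which is W, so L
(0,9): →(0,7)(W) only, which is W, so L
(1,2): →(0,2)(W), (1,0)(W) — all W, so L
(1,3): →(0,3)(W), (1,1)(W) — all W, so L
(1,6): →(0,6)(W), (1,4)(W) — all W, so L
(1,7): →(0,7)(W), (1,5)(W) — all W, so L
(2,0): →(1,0)(W) only, which is W, so L
(2,1): →(1,1)(W) only, which is W, so L
(2,4): →(1,4)(W), (2,2)(W) — all W, so L
(2,5): →(1,5)(W), (2,3)(W) — all W, so L
(2,8): →(1,8)(W), (2,6)(W) — all W, so L
(2,9): →(1,9)(W), (2,7)(W) — all W, so L
(3,2): →(2,2)(W), (0,2)(W), (3,0)(W) — all W, so L
(3,3): →(2,3)(W), (0,3)(W), (3,1)(W) — all W, so L
(3,6): →(2,6)(W), (0,6)(W), (3,4)(W) — all W, so L
(3,7): →(2,7)(W), (0,7)(W), (3,5)(W) — all W, so L
(7,0): →(6,0)(W), (4,0)(W), (3,0)(W) — all W, so L
(7,1): →(6,1)(W), (4,1)(W), (3,1)(W) — all W, so L
(7,4): →(6,4)(W), (4,4)(W), (3,4)(W), (7,2)(W) — all W, so L
(7,5): →(6,5)(W), (4,5)(W), (3,5)(W), (7,3)(W) — all W, so L
(7,8): →(6,8)(W), (4,8)(W), (3,8)(W), (7,6)(W) — all W, so L
(7,9): →(6,9)(W), (4,9)(W), (3,9)(W), (7,7)(W) — all W, so L
Every other cell has at least one move into one of the L cells above, so it is W.
L cells per row: a=0: 6, a=1: 4, a=2: 6, a=3: 4, a=4: 0, a=5: 0, a=6: 0, a=7: 6; total 26.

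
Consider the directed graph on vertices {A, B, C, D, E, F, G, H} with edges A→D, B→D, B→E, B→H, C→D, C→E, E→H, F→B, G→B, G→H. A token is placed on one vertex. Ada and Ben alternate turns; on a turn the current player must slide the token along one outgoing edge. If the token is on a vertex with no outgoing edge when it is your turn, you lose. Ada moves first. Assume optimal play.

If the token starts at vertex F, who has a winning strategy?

Ben wins.

Positions with no move are L. A position that does have a move is losing for the player to move precisely when every available move leads to a winning position for the opponent. Fill in the labels:
Every edge goes from a vertex to one that appears earlier in the order H, D, E, B, A, G, F, C, so processing vertices in that order labels each vertex after all of its successors.
H: no outgoing edge → L
D: no outgoing edge → L
E: →H(L), so W
B: →D(L), so W
A: →D(L), so W
G: →H(L), so W
F: →B(W) only, which is W, so L
C: →D(L), so W
The starting position F is L: whatever Ada does, the opponent receives a W position.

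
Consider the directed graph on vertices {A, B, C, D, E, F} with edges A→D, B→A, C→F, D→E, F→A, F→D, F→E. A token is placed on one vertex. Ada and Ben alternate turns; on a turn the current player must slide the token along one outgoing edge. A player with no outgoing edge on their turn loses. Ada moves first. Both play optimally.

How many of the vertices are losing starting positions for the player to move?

3

Classify positions by backward induction: terminal positions (no move available) are L. From any other position, the mover wins iff some move reaches an L.
Every edge goes from a vertex to one that appears earlier in the order E, D, A, F, C, B, so processing vertices in that order labels each vertex after all of its successors.
E: no outgoing edge → L
D: W (go to E, an L position)
A: L (sole option D(W) is W)
F: W (go to A, an L position)
C: L (sole option F(W) is W)
B: W (go to A, an L position)
The L vertices are A, C, E; that is 3 in all.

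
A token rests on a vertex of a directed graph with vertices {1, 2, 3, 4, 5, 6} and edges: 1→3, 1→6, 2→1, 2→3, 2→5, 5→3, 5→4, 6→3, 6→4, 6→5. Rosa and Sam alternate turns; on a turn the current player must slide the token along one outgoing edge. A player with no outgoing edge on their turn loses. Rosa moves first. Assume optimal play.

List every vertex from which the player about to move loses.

Classify positions by backward induction: terminal positions (no move available) are L. From any other position, the mover wins iff some move reaches an L.
Every edge goes from a vertex to one that appears earlier in the order 3, 4, 5, 6, 1, 2, so processing vertices in that order labels each vertex after all of its successors.
3: no outgoing edge → L
4: no outgoing edge → L
5: →4(L), so W
6: →4(L), so W
1: →3(L), so W
2: →3(L), so W
Reading off the rows marked L gives the requested list; there are 2 such vertices.

3, 4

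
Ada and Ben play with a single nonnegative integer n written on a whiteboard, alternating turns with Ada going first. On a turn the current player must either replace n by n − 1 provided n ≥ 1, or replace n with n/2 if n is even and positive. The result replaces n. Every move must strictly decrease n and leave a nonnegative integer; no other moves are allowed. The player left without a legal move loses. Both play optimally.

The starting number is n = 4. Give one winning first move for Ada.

Build the W/L table. Terminal = L. A non-terminal position is W if it has a move to some L; otherwise it is L.
n=0: no move → L
n=1: reaches L-position 0 → W
n=2: only reaches 1(W), which is W → L
n=3: reaches L-position 2 → W
n=4: reaches L-position 2 → W
From 4, the L positions reachable in one move are: 2.

Move to 2.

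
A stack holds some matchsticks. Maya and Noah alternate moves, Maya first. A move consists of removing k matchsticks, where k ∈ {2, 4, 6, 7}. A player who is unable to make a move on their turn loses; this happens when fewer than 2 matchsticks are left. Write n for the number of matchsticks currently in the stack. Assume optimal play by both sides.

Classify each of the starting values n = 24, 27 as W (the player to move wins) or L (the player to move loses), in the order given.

Build the W/L table. Terminal = L. A non-terminal position is W if it has a move to some L; otherwise it is L.
n=0: no move → L
n=1: no move → L
n=2: W (go to 0, an L position)
n=3: W (go to 1, an L position)
n=4: W (go to 0, an L position)
n=5: W (go to 1, an L position)
n=6: W (go to 0, an L position)
n=7: W (go to 1, an L position)
n=8: W (go to 1, an L position)
n=9: L (options 7(W), 5(W), 3(W), 2(W) are all W)
n=10: L (options 8(W), 6(W), 4(W), 3(W) are all W)
n=11: W (go to 9, an L position)
n=12: W (go to 10, an L position)
n=13: W (go to 9, an L position)
n=14: W (go to 10, an L position)
n=15: W (go to 9, an L position)
n=16: W (go to 10, an L position)
n=17: W (go to 10, an L position)
n=18: L (options 16(W), 14(W), 12(W), 11(W) are all W)
n=19: L (options 17(W), 15(W), 13(W), 12(W) are all W)
n=20: W (go to 18, an L position)
n=21: W (go to 19, an L position)
n=22: W (go to 18, an L position)
n=23: W (go to 19, an L position)
n=24: W (go to 18, an L position)
n=25: W (go to 19, an L position)
n=26: W (go to 19, an L position)
n=27: L (options 25(W), 23(W), 21(W), 20(W) are all W)

24: W, 27: L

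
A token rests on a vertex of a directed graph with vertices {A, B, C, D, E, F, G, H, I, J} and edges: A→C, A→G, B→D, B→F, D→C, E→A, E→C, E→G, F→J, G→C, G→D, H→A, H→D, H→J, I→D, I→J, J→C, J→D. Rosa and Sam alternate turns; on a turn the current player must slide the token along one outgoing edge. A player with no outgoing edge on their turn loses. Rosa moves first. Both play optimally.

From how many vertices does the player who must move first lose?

4

Classify positions by backward induction: terminal positions (no move available) are L. From any other position, the mover wins iff some move reaches an L.
Every edge goes from a vertex to one that appears earlier in the order C, D, G, J, A, F, H, I, E, B, so processing vertices in that order labels each vertex after all of its successors.
C: no outgoing edge → L
D: →C(L), so W
G: →C(L), so W
J: →C(L), so W
A: →C(L), so W
F: →J(W) only, which is W, so L
H: →A(W), J(W), D(W) — all W, so L
I: →J(W), D(W) — all W, so L
E: →C(L), so W
B: →F(L), so W
The L vertices are C, F, H, I; that is 4 in all.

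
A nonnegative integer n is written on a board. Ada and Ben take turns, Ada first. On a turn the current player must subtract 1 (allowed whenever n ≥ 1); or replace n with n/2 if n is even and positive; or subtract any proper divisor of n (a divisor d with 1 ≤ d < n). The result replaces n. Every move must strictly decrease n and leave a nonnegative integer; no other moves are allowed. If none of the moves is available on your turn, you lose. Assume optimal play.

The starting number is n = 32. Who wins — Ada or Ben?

Ada wins.

Classify positions by backward induction: terminal positions (no move available) are L. From any other position, the mover wins iff some move reaches an L.
n=0: no move → L
n=1: →0(L), so W
n=2: →1(W) only, which is W, so L
n=3: →2(L), so W
n=4: →2(L), so W
n=5: →4(W) only, which is W, so L
n=6: →5(L), so W
n=7: →6(W) only, which is W, so L
n=8: →7(L), so W
n=9: →6(W), 8(W) — all W, so L
n=10: →5(L), so W
n=11: →10(W) only, which is W, so L
n=12: →9(L), so W
n=13: →12(W) only, which is W, so L
n=14: →7(L), so W
n=15: →10(W), 12(W), 14(W) — all W, so L
n=16: →15(L), so W
n=17: →16(W) only, which is W, so L
n=18: →9(L), so W
n=19: →18(W) only, which is W, so L
n=20: →15(L), so W
n=21: →14(W), 18(W), 20(W) — all W, so L
n=22: →11(L), so W
n=23: →22(W) only, which is W, so L
n=24: →21(L), so W
n=25: →20(W), 24(W) — all W, so L
n=26: →13(L), so W
n=27: →18(W), 24(W), 26(W) — all W, so L
n=28: →21(L), so W
n=29: →28(W) only, which is W, so L
n=30: →15(L), so W
n=31: →30(W) only, which is W, so L
n=32: →31(L), so W
The starting position 32 is W: Ada should move to 31, handing over an L position.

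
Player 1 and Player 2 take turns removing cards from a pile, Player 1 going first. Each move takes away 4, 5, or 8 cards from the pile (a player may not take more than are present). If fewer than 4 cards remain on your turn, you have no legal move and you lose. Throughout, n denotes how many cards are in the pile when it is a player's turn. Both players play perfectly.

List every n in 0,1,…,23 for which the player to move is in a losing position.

0, 1, 2, 3, 12, 13, 14, 15

Positions with no move are L. A position that does have a move is losing for the player to move precisely when every available move leads to a winning position for the opponent. Fill in the labels:
n=0: no move → L
n=1: no move → L
n=2: no move → L
n=3: no move → L
n=4: →0(L), so W
n=5: →1(L), so W
n=6: →2(L), so W
n=7: →3(L), so W
n=8: →3(L), so W
n=9: →1(L), so W
n=10: →2(L), so W
n=11: →3(L), so W
n=12: →8(W), 7(W), 4(W) — all W, so L
n=13: →9(W), 8(W), 5(W) — all W, so L
n=14: →10(W), 9(W), 6(W) — all W, so L
n=15: →11(W), 10(W), 7(W) — all W, so L
n=16: →12(L), so W
n=17: →13(L), so W
n=18: →14(L), so W
n=19: →15(L), so W
n=20: →15(L), so W
n=21: →13(L), so W
n=22: →14(L), so W
n=23: →15(L), so W
The losing starting values of n are exactly the entries labelled L in this table (8 of them).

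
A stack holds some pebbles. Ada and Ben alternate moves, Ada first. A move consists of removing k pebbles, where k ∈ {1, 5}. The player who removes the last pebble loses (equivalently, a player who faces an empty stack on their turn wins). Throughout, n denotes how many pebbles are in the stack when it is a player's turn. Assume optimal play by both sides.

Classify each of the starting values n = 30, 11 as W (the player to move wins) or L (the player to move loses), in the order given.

30: W, 11: L

Work bottom-up. With no move the player to move wins. Otherwise the position is W if at least one move leads to an L position for the opponent, and L if every move leads to a W.
n=0: no move; the opponent has just taken the last pebble and therefore loses → W
n=1: the only move is to 0(W), a W ⇒ L
n=2: can move to 1, which is L ⇒ W
n=3: the only move is to 2(W), a W ⇒ L
n=4: can move to 3, which is L ⇒ W
n=5: moves to 4(W), 0(W); every one is W ⇒ L
n=6: can move to 5, which is L ⇒ W
n=7: moves to 6(W), 2(W); every one is W ⇒ L
n=8: can move to 7, which is L ⇒ W
n=9: moves to 8(W), 4(W); every one is W ⇒ L
n=10: can move to 9, which is L ⇒ W
n=11: moves to 10(W), 6(W); every one is W ⇒ L
n=12: can move to 11, which is L ⇒ W
n=13: moves to 12(W), 8(W); every one is W ⇒ L
n=14: can move to 13, which is L ⇒ W
n=15: moves to 14(W), 10(W); every one is W ⇒ L
n=16: can move to 15, which is L ⇒ W
n=17: moves to 16(W), 12(W); every one is W ⇒ L
n=18: can move to 17, which is L ⇒ W
n=19: moves to 18(W), 14(W); every one is W ⇒ L
n=20: can move to 19, which is L ⇒ W
n=21: moves to 20(W), 16(W); every one is W ⇒ L
n=22: can move to 21, which is L ⇒ W
n=23: moves to 22(W), 18(W); every one is W ⇒ L
n=24: can move to 23, which is L ⇒ W
n=25: moves to 24(W), 20(W); every one is W ⇒ L
n=26: can move to 25, which is L ⇒ W
n=27: moves to 26(W), 22(W); every one is W ⇒ L
n=28: can move to 27, which is L ⇒ W
n=29: moves to 28(W), 24(W); every one is W ⇒ L
n=30: can move to 29, which is L ⇒ W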